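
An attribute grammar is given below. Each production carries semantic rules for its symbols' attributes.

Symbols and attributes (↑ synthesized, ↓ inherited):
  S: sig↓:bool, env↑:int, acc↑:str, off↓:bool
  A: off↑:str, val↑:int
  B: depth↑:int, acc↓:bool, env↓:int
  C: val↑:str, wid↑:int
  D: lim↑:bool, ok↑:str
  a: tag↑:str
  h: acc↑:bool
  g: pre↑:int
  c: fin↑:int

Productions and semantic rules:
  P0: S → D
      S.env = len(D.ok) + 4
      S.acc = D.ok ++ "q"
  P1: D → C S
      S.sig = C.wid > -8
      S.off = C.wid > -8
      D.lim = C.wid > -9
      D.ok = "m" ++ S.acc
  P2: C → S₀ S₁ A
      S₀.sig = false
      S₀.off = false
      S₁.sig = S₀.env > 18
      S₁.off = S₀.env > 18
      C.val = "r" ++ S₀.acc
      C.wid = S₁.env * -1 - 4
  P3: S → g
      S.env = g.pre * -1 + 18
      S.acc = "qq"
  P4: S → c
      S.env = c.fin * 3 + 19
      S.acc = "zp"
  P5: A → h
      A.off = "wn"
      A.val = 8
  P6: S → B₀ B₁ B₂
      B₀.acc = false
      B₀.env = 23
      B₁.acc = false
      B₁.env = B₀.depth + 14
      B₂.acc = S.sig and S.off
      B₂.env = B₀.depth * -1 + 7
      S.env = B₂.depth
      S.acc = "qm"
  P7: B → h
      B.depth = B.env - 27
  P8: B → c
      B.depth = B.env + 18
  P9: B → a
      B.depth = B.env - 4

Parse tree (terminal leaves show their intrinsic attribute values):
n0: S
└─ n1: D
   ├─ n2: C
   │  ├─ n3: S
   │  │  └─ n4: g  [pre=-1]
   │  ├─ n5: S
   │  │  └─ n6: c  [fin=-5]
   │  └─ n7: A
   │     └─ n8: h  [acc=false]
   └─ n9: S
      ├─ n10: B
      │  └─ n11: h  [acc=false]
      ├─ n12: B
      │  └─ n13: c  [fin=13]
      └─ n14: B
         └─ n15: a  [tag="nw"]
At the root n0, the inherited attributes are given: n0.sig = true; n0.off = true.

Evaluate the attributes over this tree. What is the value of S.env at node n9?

7

1. n0.sig = true  [given at root]
2. n0.off = true  [given at root]
3. n3.sig = false  [false]
4. n3.off = false  [false]
5. n4.pre = -1  [terminal]
6. n3.env = 19  [g.pre * -1 + 18]
7. n3.acc = "qq"  ["qq"]
8. n5.sig = true  [S₀.env > 18]
9. n5.off = true  [S₀.env > 18]
10. n6.fin = -5  [terminal]
11. n5.env = 4  [c.fin * 3 + 19]
12. n5.acc = "zp"  ["zp"]
13. n8.acc = false  [terminal]
14. n7.off = "wn"  ["wn"]
15. n7.val = 8  [8]
16. n2.val = "rqq"  ["r" ++ S₀.acc]
17. n2.wid = -8  [S₁.env * -1 - 4]
18. n9.sig = false  [C.wid > -8]
19. n9.off = false  [C.wid > -8]
20. n10.acc = false  [false]
21. n10.env = 23  [23]
22. n11.acc = false  [terminal]
23. n10.depth = -4  [B.env - 27]
24. n12.acc = false  [false]
25. n12.env = 10  [B₀.depth + 14]
26. n13.fin = 13  [terminal]
27. n12.depth = 28  [B.env + 18]
28. n14.acc = false  [S.sig and S.off]
29. n14.env = 11  [B₀.depth * -1 + 7]
30. n15.tag = "nw"  [terminal]
31. n14.depth = 7  [B.env - 4]
32. n9.env = 7  [B₂.depth]
33. n9.acc = "qm"  ["qm"]
34. n1.lim = true  [C.wid > -9]
35. n1.ok = "mqm"  ["m" ++ S.acc]
36. n0.env = 7  [len(D.ok) + 4]
37. n0.acc = "mqmq"  [D.ok ++ "q"]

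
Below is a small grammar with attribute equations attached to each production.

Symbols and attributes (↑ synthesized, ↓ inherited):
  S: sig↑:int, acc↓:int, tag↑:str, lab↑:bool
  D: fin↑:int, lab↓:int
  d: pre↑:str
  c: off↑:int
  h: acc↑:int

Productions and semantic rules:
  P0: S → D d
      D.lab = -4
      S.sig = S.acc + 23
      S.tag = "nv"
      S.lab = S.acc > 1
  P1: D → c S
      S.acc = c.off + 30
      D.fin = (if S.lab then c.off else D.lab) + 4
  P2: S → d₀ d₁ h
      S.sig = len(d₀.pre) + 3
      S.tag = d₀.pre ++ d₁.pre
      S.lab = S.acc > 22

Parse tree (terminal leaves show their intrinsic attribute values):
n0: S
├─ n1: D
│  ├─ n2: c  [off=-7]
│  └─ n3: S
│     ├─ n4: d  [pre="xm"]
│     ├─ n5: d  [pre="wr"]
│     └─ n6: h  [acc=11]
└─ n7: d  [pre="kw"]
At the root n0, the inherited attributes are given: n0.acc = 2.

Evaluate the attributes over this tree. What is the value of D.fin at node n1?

1. n0.acc = 2  [given at root]
2. n1.lab = -4  [-4]
3. n2.off = -7  [terminal]
4. n3.acc = 23  [c.off + 30]
5. n4.pre = "xm"  [terminal]
6. n5.pre = "wr"  [terminal]
7. n6.acc = 11  [terminal]
8. n3.sig = 5  [len(d₀.pre) + 3]
9. n3.tag = "xmwr"  [d₀.pre ++ d₁.pre]
10. n3.lab = true  [S.acc > 22]
11. n1.fin = -3  [(if S.lab then c.off else D.lab) + 4]
12. n7.pre = "kw"  [terminal]
13. n0.sig = 25  [S.acc + 23]
14. n0.tag = "nv"  ["nv"]
15. n0.lab = true  [S.acc > 1]

-3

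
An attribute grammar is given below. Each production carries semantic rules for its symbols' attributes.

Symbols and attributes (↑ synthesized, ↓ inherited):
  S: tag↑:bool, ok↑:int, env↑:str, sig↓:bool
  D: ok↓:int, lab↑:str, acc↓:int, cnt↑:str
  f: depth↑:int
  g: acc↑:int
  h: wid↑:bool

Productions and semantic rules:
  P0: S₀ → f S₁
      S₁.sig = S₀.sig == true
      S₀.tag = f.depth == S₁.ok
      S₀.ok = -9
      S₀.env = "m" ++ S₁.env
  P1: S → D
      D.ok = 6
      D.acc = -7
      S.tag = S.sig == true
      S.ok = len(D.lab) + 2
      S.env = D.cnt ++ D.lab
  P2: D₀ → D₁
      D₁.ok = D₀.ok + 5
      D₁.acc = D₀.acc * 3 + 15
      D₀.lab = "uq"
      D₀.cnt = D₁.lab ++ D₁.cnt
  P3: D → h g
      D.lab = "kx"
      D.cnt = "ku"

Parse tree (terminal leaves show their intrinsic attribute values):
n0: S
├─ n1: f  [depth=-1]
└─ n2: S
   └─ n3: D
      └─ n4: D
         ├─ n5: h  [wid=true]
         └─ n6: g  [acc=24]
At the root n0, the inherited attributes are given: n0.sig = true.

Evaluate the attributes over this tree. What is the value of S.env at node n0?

"mkxkuuq"

1. n0.sig = true  [given at root]
2. n1.depth = -1  [terminal]
3. n2.sig = true  [S₀.sig == true]
4. n3.ok = 6  [6]
5. n3.acc = -7  [-7]
6. n4.ok = 11  [D₀.ok + 5]
7. n4.acc = -6  [D₀.acc * 3 + 15]
8. n5.wid = true  [terminal]
9. n6.acc = 24  [terminal]
10. n4.lab = "kx"  ["kx"]
11. n4.cnt = "ku"  ["ku"]
12. n3.lab = "uq"  ["uq"]
13. n3.cnt = "kxku"  [D₁.lab ++ D₁.cnt]
14. n2.tag = true  [S.sig == true]
15. n2.ok = 4  [len(D.lab) + 2]
16. n2.env = "kxkuuq"  [D.cnt ++ D.lab]
17. n0.tag = false  [f.depth == S₁.ok]
18. n0.ok = -9  [-9]
19. n0.env = "mkxkuuq"  ["m" ++ S₁.env]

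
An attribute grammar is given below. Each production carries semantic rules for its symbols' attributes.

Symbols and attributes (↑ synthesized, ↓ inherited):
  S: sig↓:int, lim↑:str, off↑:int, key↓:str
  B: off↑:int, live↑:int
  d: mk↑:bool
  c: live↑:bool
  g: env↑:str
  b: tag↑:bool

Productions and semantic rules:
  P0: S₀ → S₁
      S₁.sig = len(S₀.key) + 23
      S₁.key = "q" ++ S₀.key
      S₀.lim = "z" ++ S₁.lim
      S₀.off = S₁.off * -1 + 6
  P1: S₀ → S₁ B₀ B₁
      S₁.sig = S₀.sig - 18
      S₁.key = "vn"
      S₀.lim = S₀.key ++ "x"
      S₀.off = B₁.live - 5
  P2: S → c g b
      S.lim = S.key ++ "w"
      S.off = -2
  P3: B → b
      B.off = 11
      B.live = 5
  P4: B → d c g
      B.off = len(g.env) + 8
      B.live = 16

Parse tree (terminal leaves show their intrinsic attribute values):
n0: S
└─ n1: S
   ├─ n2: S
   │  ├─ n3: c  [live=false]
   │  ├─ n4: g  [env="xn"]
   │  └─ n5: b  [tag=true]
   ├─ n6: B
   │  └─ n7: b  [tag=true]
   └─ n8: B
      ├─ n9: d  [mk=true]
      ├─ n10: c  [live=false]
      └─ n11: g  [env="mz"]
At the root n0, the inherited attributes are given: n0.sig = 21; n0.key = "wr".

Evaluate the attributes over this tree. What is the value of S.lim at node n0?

1. n0.sig = 21  [given at root]
2. n0.key = "wr"  [given at root]
3. n1.sig = 25  [len(S₀.key) + 23]
4. n1.key = "qwr"  ["q" ++ S₀.key]
5. n2.sig = 7  [S₀.sig - 18]
6. n2.key = "vn"  ["vn"]
7. n3.live = false  [terminal]
8. n4.env = "xn"  [terminal]
9. n5.tag = true  [terminal]
10. n2.lim = "vnw"  [S.key ++ "w"]
11. n2.off = -2  [-2]
12. n7.tag = true  [terminal]
13. n6.off = 11  [11]
14. n6.live = 5  [5]
15. n9.mk = true  [terminal]
16. n10.live = false  [terminal]
17. n11.env = "mz"  [terminal]
18. n8.off = 10  [len(g.env) + 8]
19. n8.live = 16  [16]
20. n1.lim = "qwrx"  [S₀.key ++ "x"]
21. n1.off = 11  [B₁.live - 5]
22. n0.lim = "zqwrx"  ["z" ++ S₁.lim]
23. n0.off = -5  [S₁.off * -1 + 6]

"zqwrx"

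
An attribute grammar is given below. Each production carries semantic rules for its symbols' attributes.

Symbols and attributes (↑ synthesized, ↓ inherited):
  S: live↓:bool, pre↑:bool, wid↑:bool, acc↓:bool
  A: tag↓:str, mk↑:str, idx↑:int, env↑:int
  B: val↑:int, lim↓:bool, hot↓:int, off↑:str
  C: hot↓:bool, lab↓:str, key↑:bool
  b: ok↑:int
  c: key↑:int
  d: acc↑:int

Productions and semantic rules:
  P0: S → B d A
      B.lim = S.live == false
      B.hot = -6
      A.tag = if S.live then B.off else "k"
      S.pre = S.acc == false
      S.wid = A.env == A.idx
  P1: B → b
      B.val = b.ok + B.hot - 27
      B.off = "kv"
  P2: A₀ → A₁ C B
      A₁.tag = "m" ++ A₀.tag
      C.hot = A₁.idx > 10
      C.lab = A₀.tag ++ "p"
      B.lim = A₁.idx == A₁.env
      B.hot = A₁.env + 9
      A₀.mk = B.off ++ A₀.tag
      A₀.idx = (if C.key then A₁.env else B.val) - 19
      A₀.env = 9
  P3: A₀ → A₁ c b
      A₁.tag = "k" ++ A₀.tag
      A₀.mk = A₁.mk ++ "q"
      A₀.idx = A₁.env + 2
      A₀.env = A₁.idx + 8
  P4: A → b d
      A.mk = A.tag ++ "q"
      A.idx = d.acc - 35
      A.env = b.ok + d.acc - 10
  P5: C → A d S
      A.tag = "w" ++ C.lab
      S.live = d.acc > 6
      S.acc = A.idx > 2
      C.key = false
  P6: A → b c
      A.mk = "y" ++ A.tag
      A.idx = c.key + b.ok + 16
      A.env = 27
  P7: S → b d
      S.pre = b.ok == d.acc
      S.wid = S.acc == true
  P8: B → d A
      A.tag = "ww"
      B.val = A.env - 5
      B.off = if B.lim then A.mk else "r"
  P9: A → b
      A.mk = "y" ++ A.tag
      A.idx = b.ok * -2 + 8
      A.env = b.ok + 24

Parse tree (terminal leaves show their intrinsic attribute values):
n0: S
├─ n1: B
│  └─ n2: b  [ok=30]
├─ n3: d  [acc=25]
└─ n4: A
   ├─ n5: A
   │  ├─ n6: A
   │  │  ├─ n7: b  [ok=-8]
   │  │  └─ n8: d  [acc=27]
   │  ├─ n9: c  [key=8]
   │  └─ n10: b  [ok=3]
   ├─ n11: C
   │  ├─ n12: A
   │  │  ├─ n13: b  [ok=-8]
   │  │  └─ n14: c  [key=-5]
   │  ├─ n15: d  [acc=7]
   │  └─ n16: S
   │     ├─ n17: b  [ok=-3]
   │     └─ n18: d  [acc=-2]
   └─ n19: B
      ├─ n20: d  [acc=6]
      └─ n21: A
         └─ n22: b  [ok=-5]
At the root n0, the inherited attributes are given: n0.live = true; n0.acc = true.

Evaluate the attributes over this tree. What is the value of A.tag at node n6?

"kmkv"

1. n0.live = true  [given at root]
2. n0.acc = true  [given at root]
3. n1.lim = false  [S.live == false]
4. n1.hot = -6  [-6]
5. n2.ok = 30  [terminal]
6. n1.val = -3  [b.ok + B.hot - 27]
7. n1.off = "kv"  ["kv"]
8. n3.acc = 25  [terminal]
9. n4.tag = "kv"  [if S.live then B.off else "k"]
10. n5.tag = "mkv"  ["m" ++ A₀.tag]
11. n6.tag = "kmkv"  ["k" ++ A₀.tag]
12. n7.ok = -8  [terminal]
13. n8.acc = 27  [terminal]
14. n6.mk = "kmkvq"  [A.tag ++ "q"]
15. n6.idx = -8  [d.acc - 35]
16. n6.env = 9  [b.ok + d.acc - 10]
17. n9.key = 8  [terminal]
18. n10.ok = 3  [terminal]
19. n5.mk = "kmkvqq"  [A₁.mk ++ "q"]
20. n5.idx = 11  [A₁.env + 2]
21. n5.env = 0  [A₁.idx + 8]
22. n11.hot = true  [A₁.idx > 10]
23. n11.lab = "kvp"  [A₀.tag ++ "p"]
24. n12.tag = "wkvp"  ["w" ++ C.lab]
25. n13.ok = -8  [terminal]
26. n14.key = -5  [terminal]
27. n12.mk = "ywkvp"  ["y" ++ A.tag]
28. n12.idx = 3  [c.key + b.ok + 16]
29. n12.env = 27  [27]
30. n15.acc = 7  [terminal]
31. n16.live = true  [d.acc > 6]
32. n16.acc = true  [A.idx > 2]
33. n17.ok = -3  [terminal]
34. n18.acc = -2  [terminal]
35. n16.pre = false  [b.ok == d.acc]
36. n16.wid = true  [S.acc == true]
37. n11.key = false  [false]
38. n19.lim = false  [A₁.idx == A₁.env]
39. n19.hot = 9  [A₁.env + 9]
40. n20.acc = 6  [terminal]
41. n21.tag = "ww"  ["ww"]
42. n22.ok = -5  [terminal]
43. n21.mk = "yww"  ["y" ++ A.tag]
44. n21.idx = 18  [b.ok * -2 + 8]
45. n21.env = 19  [b.ok + 24]
46. n19.val = 14  [A.env - 5]
47. n19.off = "r"  [if B.lim then A.mk else "r"]
48. n4.mk = "rkv"  [B.off ++ A₀.tag]
49. n4.idx = -5  [(if C.key then A₁.env else B.val) - 19]
50. n4.env = 9  [9]
51. n0.pre = false  [S.acc == false]
52. n0.wid = false  [A.env == A.idx]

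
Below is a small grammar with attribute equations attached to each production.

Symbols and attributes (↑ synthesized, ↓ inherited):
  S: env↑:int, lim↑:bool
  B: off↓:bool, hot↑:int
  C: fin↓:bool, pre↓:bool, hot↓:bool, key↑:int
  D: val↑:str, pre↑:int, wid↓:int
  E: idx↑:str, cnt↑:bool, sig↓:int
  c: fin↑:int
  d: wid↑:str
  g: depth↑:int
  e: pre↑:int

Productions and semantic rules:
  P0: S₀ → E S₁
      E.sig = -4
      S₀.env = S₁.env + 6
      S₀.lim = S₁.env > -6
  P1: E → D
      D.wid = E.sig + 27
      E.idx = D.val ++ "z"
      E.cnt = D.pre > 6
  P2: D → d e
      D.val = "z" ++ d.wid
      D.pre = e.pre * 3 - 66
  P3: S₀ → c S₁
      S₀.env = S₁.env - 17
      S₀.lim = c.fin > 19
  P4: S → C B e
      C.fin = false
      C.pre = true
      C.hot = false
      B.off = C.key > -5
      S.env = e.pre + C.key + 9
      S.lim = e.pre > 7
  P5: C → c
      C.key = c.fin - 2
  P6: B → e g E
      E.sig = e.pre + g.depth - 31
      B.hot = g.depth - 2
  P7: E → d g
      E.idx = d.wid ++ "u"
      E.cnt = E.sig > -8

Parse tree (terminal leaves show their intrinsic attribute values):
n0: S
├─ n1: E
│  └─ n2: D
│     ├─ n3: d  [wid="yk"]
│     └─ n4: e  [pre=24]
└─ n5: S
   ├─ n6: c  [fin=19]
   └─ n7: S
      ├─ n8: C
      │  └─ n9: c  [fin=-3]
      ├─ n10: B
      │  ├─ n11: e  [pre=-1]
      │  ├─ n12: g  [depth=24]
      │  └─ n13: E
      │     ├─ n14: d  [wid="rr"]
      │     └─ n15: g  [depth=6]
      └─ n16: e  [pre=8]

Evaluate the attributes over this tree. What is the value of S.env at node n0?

1. n1.sig = -4  [-4]
2. n2.wid = 23  [E.sig + 27]
3. n3.wid = "yk"  [terminal]
4. n4.pre = 24  [terminal]
5. n2.val = "zyk"  ["z" ++ d.wid]
6. n2.pre = 6  [e.pre * 3 - 66]
7. n1.idx = "zykz"  [D.val ++ "z"]
8. n1.cnt = false  [D.pre > 6]
9. n6.fin = 19  [terminal]
10. n8.fin = false  [false]
11. n8.pre = true  [true]
12. n8.hot = false  [false]
13. n9.fin = -3  [terminal]
14. n8.key = -5  [c.fin - 2]
15. n10.off = false  [C.key > -5]
16. n11.pre = -1  [terminal]
17. n12.depth = 24  [terminal]
18. n13.sig = -8  [e.pre + g.depth - 31]
19. n14.wid = "rr"  [terminal]
20. n15.depth = 6  [terminal]
21. n13.idx = "rru"  [d.wid ++ "u"]
22. n13.cnt = false  [E.sig > -8]
23. n10.hot = 22  [g.depth - 2]
24. n16.pre = 8  [terminal]
25. n7.env = 12  [e.pre + C.key + 9]
26. n7.lim = true  [e.pre > 7]
27. n5.env = -5  [S₁.env - 17]
28. n5.lim = false  [c.fin > 19]
29. n0.env = 1  [S₁.env + 6]
30. n0.lim = true  [S₁.env > -6]

1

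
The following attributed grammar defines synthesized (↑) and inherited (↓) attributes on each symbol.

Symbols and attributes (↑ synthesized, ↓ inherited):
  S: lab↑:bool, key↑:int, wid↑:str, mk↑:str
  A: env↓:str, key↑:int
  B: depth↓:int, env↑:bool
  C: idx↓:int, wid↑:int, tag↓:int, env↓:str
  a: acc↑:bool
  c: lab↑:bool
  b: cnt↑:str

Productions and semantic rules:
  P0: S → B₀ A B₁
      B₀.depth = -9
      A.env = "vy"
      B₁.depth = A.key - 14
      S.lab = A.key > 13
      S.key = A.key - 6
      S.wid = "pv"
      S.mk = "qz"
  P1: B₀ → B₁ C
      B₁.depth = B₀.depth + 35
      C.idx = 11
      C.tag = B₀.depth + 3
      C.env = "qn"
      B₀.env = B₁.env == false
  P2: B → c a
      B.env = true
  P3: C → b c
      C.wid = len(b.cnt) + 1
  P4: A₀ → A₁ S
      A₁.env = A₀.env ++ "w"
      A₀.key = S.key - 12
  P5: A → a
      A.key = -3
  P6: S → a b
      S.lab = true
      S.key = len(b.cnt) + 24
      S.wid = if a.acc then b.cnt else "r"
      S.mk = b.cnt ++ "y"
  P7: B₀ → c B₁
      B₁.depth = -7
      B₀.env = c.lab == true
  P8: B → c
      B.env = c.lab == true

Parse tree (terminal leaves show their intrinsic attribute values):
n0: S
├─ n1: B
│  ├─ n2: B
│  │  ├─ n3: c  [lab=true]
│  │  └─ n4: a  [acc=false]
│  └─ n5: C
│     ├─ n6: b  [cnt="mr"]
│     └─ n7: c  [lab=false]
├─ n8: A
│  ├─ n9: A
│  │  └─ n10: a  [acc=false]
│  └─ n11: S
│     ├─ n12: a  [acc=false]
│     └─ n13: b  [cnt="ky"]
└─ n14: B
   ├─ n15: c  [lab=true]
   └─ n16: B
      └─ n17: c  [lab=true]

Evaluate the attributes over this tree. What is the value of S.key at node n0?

1. n1.depth = -9  [-9]
2. n2.depth = 26  [B₀.depth + 35]
3. n3.lab = true  [terminal]
4. n4.acc = false  [terminal]
5. n2.env = true  [true]
6. n5.idx = 11  [11]
7. n5.tag = -6  [B₀.depth + 3]
8. n5.env = "qn"  ["qn"]
9. n6.cnt = "mr"  [terminal]
10. n7.lab = false  [terminal]
11. n5.wid = 3  [len(b.cnt) + 1]
12. n1.env = false  [B₁.env == false]
13. n8.env = "vy"  ["vy"]
14. n9.env = "vyw"  [A₀.env ++ "w"]
15. n10.acc = false  [terminal]
16. n9.key = -3  [-3]
17. n12.acc = false  [terminal]
18. n13.cnt = "ky"  [terminal]
19. n11.lab = true  [true]
20. n11.key = 26  [len(b.cnt) + 24]
21. n11.wid = "r"  [if a.acc then b.cnt else "r"]
22. n11.mk = "kyy"  [b.cnt ++ "y"]
23. n8.key = 14  [S.key - 12]
24. n14.depth = 0  [A.key - 14]
25. n15.lab = true  [terminal]
26. n16.depth = -7  [-7]
27. n17.lab = true  [terminal]
28. n16.env = true  [c.lab == true]
29. n14.env = true  [c.lab == true]
30. n0.lab = true  [A.key > 13]
31. n0.key = 8  [A.key - 6]
32. n0.wid = "pv"  ["pv"]
33. n0.mk = "qz"  ["qz"]

8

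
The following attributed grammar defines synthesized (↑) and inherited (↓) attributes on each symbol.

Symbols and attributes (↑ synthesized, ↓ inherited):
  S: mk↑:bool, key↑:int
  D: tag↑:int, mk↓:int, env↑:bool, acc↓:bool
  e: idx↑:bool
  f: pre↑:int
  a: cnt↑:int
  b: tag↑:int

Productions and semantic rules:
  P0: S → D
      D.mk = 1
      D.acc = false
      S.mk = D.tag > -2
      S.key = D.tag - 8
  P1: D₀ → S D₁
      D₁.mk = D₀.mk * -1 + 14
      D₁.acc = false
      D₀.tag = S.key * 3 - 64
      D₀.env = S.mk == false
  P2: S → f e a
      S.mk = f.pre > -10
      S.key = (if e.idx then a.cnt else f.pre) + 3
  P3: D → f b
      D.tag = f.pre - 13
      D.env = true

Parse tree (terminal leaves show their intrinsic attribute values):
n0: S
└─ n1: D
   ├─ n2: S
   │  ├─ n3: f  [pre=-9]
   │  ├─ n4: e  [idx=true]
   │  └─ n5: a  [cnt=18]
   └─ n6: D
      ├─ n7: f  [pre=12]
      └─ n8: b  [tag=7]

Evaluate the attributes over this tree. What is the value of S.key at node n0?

1. n1.mk = 1  [1]
2. n1.acc = false  [false]
3. n3.pre = -9  [terminal]
4. n4.idx = true  [terminal]
5. n5.cnt = 18  [terminal]
6. n2.mk = true  [f.pre > -10]
7. n2.key = 21  [(if e.idx then a.cnt else f.pre) + 3]
8. n6.mk = 13  [D₀.mk * -1 + 14]
9. n6.acc = false  [false]
10. n7.pre = 12  [terminal]
11. n8.tag = 7  [terminal]
12. n6.tag = -1  [f.pre - 13]
13. n6.env = true  [true]
14. n1.tag = -1  [S.key * 3 - 64]
15. n1.env = false  [S.mk == false]
16. n0.mk = true  [D.tag > -2]
17. n0.key = -9  [D.tag - 8]

-9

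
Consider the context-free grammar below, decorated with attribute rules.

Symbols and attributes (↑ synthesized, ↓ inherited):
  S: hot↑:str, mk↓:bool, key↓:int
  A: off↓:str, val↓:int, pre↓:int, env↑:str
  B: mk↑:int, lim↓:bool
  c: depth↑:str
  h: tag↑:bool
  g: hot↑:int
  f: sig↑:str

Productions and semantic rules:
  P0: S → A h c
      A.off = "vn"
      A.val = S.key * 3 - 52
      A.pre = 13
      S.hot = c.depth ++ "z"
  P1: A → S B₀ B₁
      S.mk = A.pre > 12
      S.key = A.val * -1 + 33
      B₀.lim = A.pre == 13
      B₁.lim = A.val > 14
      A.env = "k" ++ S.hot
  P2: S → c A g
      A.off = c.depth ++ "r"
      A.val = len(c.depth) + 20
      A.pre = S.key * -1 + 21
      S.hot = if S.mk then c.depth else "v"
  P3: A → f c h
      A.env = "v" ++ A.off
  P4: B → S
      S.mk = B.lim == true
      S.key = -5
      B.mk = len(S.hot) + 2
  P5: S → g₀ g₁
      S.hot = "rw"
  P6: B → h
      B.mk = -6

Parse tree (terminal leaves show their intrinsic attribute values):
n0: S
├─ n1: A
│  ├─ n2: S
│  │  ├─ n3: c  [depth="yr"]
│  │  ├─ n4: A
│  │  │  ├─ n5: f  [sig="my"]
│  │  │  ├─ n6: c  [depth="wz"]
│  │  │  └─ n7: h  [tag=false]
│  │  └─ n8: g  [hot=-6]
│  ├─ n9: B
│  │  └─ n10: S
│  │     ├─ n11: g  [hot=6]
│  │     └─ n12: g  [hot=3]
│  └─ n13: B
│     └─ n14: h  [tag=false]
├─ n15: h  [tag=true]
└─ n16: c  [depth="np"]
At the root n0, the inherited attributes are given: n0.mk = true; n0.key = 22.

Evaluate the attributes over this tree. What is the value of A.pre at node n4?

1. n0.mk = true  [given at root]
2. n0.key = 22  [given at root]
3. n1.off = "vn"  ["vn"]
4. n1.val = 14  [S.key * 3 - 52]
5. n1.pre = 13  [13]
6. n2.mk = true  [A.pre > 12]
7. n2.key = 19  [A.val * -1 + 33]
8. n3.depth = "yr"  [terminal]
9. n4.off = "yrr"  [c.depth ++ "r"]
10. n4.val = 22  [len(c.depth) + 20]
11. n4.pre = 2  [S.key * -1 + 21]
12. n5.sig = "my"  [terminal]
13. n6.depth = "wz"  [terminal]
14. n7.tag = false  [terminal]
15. n4.env = "vyrr"  ["v" ++ A.off]
16. n8.hot = -6  [terminal]
17. n2.hot = "yr"  [if S.mk then c.depth else "v"]
18. n9.lim = true  [A.pre == 13]
19. n10.mk = true  [B.lim == true]
20. n10.key = -5  [-5]
21. n11.hot = 6  [terminal]
22. n12.hot = 3  [terminal]
23. n10.hot = "rw"  ["rw"]
24. n9.mk = 4  [len(S.hot) + 2]
25. n13.lim = false  [A.val > 14]
26. n14.tag = false  [terminal]
27. n13.mk = -6  [-6]
28. n1.env = "kyr"  ["k" ++ S.hot]
29. n15.tag = true  [terminal]
30. n16.depth = "np"  [terminal]
31. n0.hot = "npz"  [c.depth ++ "z"]

2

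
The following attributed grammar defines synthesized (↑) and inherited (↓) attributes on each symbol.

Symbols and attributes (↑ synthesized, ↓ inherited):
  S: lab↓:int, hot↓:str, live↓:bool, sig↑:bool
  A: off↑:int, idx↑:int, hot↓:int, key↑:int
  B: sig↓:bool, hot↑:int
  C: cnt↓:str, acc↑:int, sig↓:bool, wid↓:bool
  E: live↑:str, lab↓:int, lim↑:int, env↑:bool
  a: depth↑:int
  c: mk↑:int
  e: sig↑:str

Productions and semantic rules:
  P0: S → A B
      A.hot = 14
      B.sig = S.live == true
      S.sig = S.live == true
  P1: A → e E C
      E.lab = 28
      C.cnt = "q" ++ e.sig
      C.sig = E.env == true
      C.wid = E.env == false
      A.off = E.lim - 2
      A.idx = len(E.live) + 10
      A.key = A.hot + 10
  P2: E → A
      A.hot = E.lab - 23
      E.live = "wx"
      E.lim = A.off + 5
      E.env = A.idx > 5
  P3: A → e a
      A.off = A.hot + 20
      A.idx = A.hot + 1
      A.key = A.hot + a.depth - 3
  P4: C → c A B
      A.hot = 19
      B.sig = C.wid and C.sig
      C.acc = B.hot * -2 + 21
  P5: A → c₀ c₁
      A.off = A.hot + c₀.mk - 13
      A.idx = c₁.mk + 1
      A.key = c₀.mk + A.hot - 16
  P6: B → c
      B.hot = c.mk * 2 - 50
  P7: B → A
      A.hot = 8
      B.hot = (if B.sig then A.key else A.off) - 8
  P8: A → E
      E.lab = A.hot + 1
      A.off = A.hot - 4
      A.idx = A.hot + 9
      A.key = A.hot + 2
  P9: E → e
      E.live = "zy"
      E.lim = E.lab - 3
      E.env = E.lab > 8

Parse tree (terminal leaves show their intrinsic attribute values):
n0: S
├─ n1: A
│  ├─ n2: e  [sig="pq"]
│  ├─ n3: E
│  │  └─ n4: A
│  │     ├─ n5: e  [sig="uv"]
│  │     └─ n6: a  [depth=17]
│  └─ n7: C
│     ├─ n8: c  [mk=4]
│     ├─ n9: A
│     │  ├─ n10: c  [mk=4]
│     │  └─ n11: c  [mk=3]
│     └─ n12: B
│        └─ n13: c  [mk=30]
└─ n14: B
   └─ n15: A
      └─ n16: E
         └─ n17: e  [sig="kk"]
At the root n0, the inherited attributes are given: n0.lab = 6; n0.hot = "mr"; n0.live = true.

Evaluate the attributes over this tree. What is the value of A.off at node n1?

28

1. n0.lab = 6  [given at root]
2. n0.hot = "mr"  [given at root]
3. n0.live = true  [given at root]
4. n1.hot = 14  [14]
5. n2.sig = "pq"  [terminal]
6. n3.lab = 28  [28]
7. n4.hot = 5  [E.lab - 23]
8. n5.sig = "uv"  [terminal]
9. n6.depth = 17  [terminal]
10. n4.off = 25  [A.hot + 20]
11. n4.idx = 6  [A.hot + 1]
12. n4.key = 19  [A.hot + a.depth - 3]
13. n3.live = "wx"  ["wx"]
14. n3.lim = 30  [A.off + 5]
15. n3.env = true  [A.idx > 5]
16. n7.cnt = "qpq"  ["q" ++ e.sig]
17. n7.sig = true  [E.env == true]
18. n7.wid = false  [E.env == false]
19. n8.mk = 4  [terminal]
20. n9.hot = 19  [19]
21. n10.mk = 4  [terminal]
22. n11.mk = 3  [terminal]
23. n9.off = 10  [A.hot + c₀.mk - 13]
24. n9.idx = 4  [c₁.mk + 1]
25. n9.key = 7  [c₀.mk + A.hot - 16]
26. n12.sig = false  [C.wid and C.sig]
27. n13.mk = 30  [terminal]
28. n12.hot = 10  [c.mk * 2 - 50]
29. n7.acc = 1  [B.hot * -2 + 21]
30. n1.off = 28  [E.lim - 2]
31. n1.idx = 12  [len(E.live) + 10]
32. n1.key = 24  [A.hot + 10]
33. n14.sig = true  [S.live == true]
34. n15.hot = 8  [8]
35. n16.lab = 9  [A.hot + 1]
36. n17.sig = "kk"  [terminal]
37. n16.live = "zy"  ["zy"]
38. n16.lim = 6  [E.lab - 3]
39. n16.env = true  [E.lab > 8]
40. n15.off = 4  [A.hot - 4]
41. n15.idx = 17  [A.hot + 9]
42. n15.key = 10  [A.hot + 2]
43. n14.hot = 2  [(if B.sig then A.key else A.off) - 8]
44. n0.sig = true  [S.live == true]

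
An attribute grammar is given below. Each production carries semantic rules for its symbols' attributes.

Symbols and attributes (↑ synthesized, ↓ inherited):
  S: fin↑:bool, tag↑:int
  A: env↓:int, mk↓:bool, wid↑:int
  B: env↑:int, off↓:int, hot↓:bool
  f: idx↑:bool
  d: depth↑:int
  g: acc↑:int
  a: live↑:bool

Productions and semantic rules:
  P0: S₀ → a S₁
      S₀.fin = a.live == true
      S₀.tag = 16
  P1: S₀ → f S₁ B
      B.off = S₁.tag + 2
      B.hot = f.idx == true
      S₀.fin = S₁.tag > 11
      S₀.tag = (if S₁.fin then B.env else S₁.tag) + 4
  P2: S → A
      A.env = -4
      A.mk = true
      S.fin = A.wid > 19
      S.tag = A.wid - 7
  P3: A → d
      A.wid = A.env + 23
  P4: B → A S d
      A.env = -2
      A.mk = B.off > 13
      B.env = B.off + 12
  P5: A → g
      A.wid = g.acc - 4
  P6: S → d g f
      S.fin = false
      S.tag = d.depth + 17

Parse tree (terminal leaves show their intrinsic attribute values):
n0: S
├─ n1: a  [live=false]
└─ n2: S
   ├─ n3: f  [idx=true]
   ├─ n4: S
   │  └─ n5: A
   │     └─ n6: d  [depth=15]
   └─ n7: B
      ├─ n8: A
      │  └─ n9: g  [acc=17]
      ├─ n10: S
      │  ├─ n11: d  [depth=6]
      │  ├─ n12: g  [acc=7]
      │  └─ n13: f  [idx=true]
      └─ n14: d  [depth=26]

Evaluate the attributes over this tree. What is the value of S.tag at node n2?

1. n1.live = false  [terminal]
2. n3.idx = true  [terminal]
3. n5.env = -4  [-4]
4. n5.mk = true  [true]
5. n6.depth = 15  [terminal]
6. n5.wid = 19  [A.env + 23]
7. n4.fin = false  [A.wid > 19]
8. n4.tag = 12  [A.wid - 7]
9. n7.off = 14  [S₁.tag + 2]
10. n7.hot = true  [f.idx == true]
11. n8.env = -2  [-2]
12. n8.mk = true  [B.off > 13]
13. n9.acc = 17  [terminal]
14. n8.wid = 13  [g.acc - 4]
15. n11.depth = 6  [terminal]
16. n12.acc = 7  [terminal]
17. n13.idx = true  [terminal]
18. n10.fin = false  [false]
19. n10.tag = 23  [d.depth + 17]
20. n14.depth = 26  [terminal]
21. n7.env = 26  [B.off + 12]
22. n2.fin = true  [S₁.tag > 11]
23. n2.tag = 16  [(if S₁.fin then B.env else S₁.tag) + 4]
24. n0.fin = false  [a.live == true]
25. n0.tag = 16  [16]

16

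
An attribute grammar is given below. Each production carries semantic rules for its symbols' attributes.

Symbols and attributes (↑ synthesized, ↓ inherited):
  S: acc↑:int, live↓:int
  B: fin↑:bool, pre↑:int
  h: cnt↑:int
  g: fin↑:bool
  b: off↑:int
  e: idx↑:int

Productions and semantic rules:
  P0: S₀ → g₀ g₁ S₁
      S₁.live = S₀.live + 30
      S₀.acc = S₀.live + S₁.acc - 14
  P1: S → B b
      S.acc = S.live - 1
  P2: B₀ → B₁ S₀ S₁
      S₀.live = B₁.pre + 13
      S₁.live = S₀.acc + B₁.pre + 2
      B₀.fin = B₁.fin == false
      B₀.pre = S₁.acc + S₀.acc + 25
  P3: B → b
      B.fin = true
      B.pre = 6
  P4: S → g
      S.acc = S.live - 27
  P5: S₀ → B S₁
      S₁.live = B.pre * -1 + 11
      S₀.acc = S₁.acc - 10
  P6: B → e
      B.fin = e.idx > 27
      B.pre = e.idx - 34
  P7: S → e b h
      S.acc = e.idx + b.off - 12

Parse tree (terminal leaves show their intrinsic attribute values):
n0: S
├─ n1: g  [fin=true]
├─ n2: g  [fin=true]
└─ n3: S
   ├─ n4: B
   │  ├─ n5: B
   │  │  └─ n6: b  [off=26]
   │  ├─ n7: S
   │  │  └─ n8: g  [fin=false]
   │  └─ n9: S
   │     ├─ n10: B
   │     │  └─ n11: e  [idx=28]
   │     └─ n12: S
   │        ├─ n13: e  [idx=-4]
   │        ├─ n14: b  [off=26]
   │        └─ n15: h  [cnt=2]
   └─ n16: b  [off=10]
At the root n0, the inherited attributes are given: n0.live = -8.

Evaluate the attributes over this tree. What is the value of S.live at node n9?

1. n0.live = -8  [given at root]
2. n1.fin = true  [terminal]
3. n2.fin = true  [terminal]
4. n3.live = 22  [S₀.live + 30]
5. n6.off = 26  [terminal]
6. n5.fin = true  [true]
7. n5.pre = 6  [6]
8. n7.live = 19  [B₁.pre + 13]
9. n8.fin = false  [terminal]
10. n7.acc = -8  [S.live - 27]
11. n9.live = 0  [S₀.acc + B₁.pre + 2]
12. n11.idx = 28  [terminal]
13. n10.fin = true  [e.idx > 27]
14. n10.pre = -6  [e.idx - 34]
15. n12.live = 17  [B.pre * -1 + 11]
16. n13.idx = -4  [terminal]
17. n14.off = 26  [terminal]
18. n15.cnt = 2  [terminal]
19. n12.acc = 10  [e.idx + b.off - 12]
20. n9.acc = 0  [S₁.acc - 10]
21. n4.fin = false  [B₁.fin == false]
22. n4.pre = 17  [S₁.acc + S₀.acc + 25]
23. n16.off = 10  [terminal]
24. n3.acc = 21  [S.live - 1]
25. n0.acc = -1  [S₀.live + S₁.acc - 14]

0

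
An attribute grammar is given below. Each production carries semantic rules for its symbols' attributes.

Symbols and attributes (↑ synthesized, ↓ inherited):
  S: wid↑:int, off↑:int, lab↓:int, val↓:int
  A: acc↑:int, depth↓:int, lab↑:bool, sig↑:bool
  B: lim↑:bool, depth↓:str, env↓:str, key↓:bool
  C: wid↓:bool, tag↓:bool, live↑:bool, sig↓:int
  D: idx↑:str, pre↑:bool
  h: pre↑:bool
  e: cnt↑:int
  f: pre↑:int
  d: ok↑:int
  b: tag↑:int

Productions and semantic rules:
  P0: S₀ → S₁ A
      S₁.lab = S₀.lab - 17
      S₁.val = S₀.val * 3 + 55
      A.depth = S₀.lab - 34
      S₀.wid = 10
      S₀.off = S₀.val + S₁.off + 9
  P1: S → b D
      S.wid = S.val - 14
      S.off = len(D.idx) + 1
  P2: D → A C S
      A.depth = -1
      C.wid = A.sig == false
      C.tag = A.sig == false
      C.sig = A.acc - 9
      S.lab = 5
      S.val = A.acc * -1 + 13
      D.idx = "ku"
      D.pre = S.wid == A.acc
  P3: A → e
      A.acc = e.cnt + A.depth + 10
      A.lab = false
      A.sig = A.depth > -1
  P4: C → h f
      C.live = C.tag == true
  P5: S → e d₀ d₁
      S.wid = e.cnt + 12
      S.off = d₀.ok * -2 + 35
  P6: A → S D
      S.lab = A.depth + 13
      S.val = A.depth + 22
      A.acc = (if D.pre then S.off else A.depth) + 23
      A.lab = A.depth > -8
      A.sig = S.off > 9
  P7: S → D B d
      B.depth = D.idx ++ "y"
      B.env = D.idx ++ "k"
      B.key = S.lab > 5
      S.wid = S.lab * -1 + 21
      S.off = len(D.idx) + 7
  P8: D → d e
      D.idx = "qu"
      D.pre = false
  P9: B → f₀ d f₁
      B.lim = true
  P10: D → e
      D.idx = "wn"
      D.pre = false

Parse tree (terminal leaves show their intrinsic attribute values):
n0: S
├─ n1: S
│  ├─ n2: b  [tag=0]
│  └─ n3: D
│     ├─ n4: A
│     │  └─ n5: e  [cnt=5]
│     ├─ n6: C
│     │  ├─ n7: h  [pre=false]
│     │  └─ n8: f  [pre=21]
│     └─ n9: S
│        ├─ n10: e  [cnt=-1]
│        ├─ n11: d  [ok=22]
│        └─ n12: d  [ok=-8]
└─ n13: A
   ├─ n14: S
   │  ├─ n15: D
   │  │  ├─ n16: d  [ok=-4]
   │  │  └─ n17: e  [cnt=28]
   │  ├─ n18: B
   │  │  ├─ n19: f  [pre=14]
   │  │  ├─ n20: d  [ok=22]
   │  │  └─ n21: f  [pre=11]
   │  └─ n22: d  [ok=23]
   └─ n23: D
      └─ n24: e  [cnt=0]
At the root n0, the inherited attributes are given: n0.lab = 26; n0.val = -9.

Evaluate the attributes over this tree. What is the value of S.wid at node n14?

1. n0.lab = 26  [given at root]
2. n0.val = -9  [given at root]
3. n1.lab = 9  [S₀.lab - 17]
4. n1.val = 28  [S₀.val * 3 + 55]
5. n2.tag = 0  [terminal]
6. n4.depth = -1  [-1]
7. n5.cnt = 5  [terminal]
8. n4.acc = 14  [e.cnt + A.depth + 10]
9. n4.lab = false  [false]
10. n4.sig = false  [A.depth > -1]
11. n6.wid = true  [A.sig == false]
12. n6.tag = true  [A.sig == false]
13. n6.sig = 5  [A.acc - 9]
14. n7.pre = false  [terminal]
15. n8.pre = 21  [terminal]
16. n6.live = true  [C.tag == true]
17. n9.lab = 5  [5]
18. n9.val = -1  [A.acc * -1 + 13]
19. n10.cnt = -1  [terminal]
20. n11.ok = 22  [terminal]
21. n12.ok = -8  [terminal]
22. n9.wid = 11  [e.cnt + 12]
23. n9.off = -9  [d₀.ok * -2 + 35]
24. n3.idx = "ku"  ["ku"]
25. n3.pre = false  [S.wid == A.acc]
26. n1.wid = 14  [S.val - 14]
27. n1.off = 3  [len(D.idx) + 1]
28. n13.depth = -8  [S₀.lab - 34]
29. n14.lab = 5  [A.depth + 13]
30. n14.val = 14  [A.depth + 22]
31. n16.ok = -4  [terminal]
32. n17.cnt = 28  [terminal]
33. n15.idx = "qu"  ["qu"]
34. n15.pre = false  [false]
35. n18.depth = "quy"  [D.idx ++ "y"]
36. n18.env = "quk"  [D.idx ++ "k"]
37. n18.key = false  [S.lab > 5]
38. n19.pre = 14  [terminal]
39. n20.ok = 22  [terminal]
40. n21.pre = 11  [terminal]
41. n18.lim = true  [true]
42. n22.ok = 23  [terminal]
43. n14.wid = 16  [S.lab * -1 + 21]
44. n14.off = 9  [len(D.idx) + 7]
45. n24.cnt = 0  [terminal]
46. n23.idx = "wn"  ["wn"]
47. n23.pre = false  [false]
48. n13.acc = 15  [(if D.pre then S.off else A.depth) + 23]
49. n13.lab = false  [A.depth > -8]
50. n13.sig = false  [S.off > 9]
51. n0.wid = 10  [10]
52. n0.off = 3  [S₀.val + S₁.off + 9]

16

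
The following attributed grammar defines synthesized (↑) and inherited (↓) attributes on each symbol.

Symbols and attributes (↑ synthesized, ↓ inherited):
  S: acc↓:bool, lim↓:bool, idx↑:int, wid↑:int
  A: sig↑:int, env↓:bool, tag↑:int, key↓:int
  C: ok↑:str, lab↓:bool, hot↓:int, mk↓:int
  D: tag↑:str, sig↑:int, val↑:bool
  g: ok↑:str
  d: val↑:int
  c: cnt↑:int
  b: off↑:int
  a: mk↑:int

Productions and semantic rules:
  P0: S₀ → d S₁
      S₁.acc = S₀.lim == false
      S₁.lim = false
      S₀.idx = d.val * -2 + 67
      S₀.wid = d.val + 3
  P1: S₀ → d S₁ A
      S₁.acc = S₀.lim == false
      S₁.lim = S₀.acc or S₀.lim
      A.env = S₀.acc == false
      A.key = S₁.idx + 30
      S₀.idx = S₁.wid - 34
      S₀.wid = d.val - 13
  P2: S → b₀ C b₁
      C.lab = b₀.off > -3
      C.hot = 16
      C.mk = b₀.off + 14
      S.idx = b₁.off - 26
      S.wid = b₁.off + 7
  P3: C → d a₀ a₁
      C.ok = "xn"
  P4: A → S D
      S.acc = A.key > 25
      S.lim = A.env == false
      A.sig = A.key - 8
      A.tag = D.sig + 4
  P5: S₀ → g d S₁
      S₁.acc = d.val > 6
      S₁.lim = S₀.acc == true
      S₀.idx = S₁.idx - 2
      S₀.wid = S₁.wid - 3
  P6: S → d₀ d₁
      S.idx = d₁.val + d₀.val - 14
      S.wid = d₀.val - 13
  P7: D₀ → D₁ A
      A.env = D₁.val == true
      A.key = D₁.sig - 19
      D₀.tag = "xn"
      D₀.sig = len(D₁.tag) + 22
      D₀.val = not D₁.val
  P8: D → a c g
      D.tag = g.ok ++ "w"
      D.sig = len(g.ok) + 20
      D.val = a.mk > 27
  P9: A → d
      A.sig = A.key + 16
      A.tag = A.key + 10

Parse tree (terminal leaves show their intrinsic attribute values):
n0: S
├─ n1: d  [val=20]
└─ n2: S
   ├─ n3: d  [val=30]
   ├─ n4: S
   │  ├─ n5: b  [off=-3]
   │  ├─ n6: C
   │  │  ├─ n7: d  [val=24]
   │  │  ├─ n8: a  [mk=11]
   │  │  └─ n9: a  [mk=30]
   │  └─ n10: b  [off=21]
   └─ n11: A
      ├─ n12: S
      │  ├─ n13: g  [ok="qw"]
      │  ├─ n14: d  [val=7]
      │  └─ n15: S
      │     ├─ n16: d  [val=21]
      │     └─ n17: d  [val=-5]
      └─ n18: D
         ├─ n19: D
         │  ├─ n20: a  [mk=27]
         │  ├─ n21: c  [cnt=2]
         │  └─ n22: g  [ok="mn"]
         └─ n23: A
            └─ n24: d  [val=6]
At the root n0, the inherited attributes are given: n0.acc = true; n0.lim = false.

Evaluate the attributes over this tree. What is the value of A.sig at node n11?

1. n0.acc = true  [given at root]
2. n0.lim = false  [given at root]
3. n1.val = 20  [terminal]
4. n2.acc = true  [S₀.lim == false]
5. n2.lim = false  [false]
6. n3.val = 30  [terminal]
7. n4.acc = true  [S₀.lim == false]
8. n4.lim = true  [S₀.acc or S₀.lim]
9. n5.off = -3  [terminal]
10. n6.lab = false  [b₀.off > -3]
11. n6.hot = 16  [16]
12. n6.mk = 11  [b₀.off + 14]
13. n7.val = 24  [terminal]
14. n8.mk = 11  [terminal]
15. n9.mk = 30  [terminal]
16. n6.ok = "xn"  ["xn"]
17. n10.off = 21  [terminal]
18. n4.idx = -5  [b₁.off - 26]
19. n4.wid = 28  [b₁.off + 7]
20. n11.env = false  [S₀.acc == false]
21. n11.key = 25  [S₁.idx + 30]
22. n12.acc = false  [A.key > 25]
23. n12.lim = true  [A.env == false]
24. n13.ok = "qw"  [terminal]
25. n14.val = 7  [terminal]
26. n15.acc = true  [d.val > 6]
27. n15.lim = false  [S₀.acc == true]
28. n16.val = 21  [terminal]
29. n17.val = -5  [terminal]
30. n15.idx = 2  [d₁.val + d₀.val - 14]
31. n15.wid = 8  [d₀.val - 13]
32. n12.idx = 0  [S₁.idx - 2]
33. n12.wid = 5  [S₁.wid - 3]
34. n20.mk = 27  [terminal]
35. n21.cnt = 2  [terminal]
36. n22.ok = "mn"  [terminal]
37. n19.tag = "mnw"  [g.ok ++ "w"]
38. n19.sig = 22  [len(g.ok) + 20]
39. n19.val = false  [a.mk > 27]
40. n23.env = false  [D₁.val == true]
41. n23.key = 3  [D₁.sig - 19]
42. n24.val = 6  [terminal]
43. n23.sig = 19  [A.key + 16]
44. n23.tag = 13  [A.key + 10]
45. n18.tag = "xn"  ["xn"]
46. n18.sig = 25  [len(D₁.tag) + 22]
47. n18.val = true  [not D₁.val]
48. n11.sig = 17  [A.key - 8]
49. n11.tag = 29  [D.sig + 4]
50. n2.idx = -6  [S₁.wid - 34]
51. n2.wid = 17  [d.val - 13]
52. n0.idx = 27  [d.val * -2 + 67]
53. n0.wid = 23  [d.val + 3]

17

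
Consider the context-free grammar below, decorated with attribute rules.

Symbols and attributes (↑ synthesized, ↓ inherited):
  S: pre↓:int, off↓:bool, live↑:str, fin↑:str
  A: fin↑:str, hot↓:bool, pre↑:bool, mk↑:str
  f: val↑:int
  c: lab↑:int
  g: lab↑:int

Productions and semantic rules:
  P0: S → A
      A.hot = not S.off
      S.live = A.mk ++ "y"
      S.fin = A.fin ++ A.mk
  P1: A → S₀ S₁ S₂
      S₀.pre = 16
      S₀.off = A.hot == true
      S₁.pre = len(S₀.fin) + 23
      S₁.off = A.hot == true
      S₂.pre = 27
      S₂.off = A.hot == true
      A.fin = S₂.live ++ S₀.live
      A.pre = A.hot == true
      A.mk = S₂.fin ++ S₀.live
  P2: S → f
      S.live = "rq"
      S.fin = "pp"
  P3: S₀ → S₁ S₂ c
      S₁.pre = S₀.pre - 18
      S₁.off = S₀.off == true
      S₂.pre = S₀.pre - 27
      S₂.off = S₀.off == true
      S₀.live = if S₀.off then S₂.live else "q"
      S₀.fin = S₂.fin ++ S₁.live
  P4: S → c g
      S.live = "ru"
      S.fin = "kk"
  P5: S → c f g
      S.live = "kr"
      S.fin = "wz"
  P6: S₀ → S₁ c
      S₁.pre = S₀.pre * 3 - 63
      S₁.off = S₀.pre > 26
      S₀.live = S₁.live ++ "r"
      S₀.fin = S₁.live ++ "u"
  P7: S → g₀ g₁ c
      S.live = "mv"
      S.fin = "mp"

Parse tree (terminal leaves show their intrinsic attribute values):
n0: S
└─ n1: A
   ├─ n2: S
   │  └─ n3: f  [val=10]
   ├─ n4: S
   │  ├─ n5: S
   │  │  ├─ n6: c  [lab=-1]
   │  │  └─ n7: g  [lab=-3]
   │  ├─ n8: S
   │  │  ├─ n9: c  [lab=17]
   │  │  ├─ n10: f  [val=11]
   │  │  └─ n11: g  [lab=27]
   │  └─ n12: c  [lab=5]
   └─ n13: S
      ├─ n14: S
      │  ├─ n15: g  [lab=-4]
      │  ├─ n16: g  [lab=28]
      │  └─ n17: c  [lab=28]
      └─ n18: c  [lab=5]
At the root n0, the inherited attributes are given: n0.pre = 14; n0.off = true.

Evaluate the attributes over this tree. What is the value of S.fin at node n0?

"mvrrqmvurq"

1. n0.pre = 14  [given at root]
2. n0.off = true  [given at root]
3. n1.hot = false  [not S.off]
4. n2.pre = 16  [16]
5. n2.off = false  [A.hot == true]
6. n3.val = 10  [terminal]
7. n2.live = "rq"  ["rq"]
8. n2.fin = "pp"  ["pp"]
9. n4.pre = 25  [len(S₀.fin) + 23]
10. n4.off = false  [A.hot == true]
11. n5.pre = 7  [S₀.pre - 18]
12. n5.off = false  [S₀.off == true]
13. n6.lab = -1  [terminal]
14. n7.lab = -3  [terminal]
15. n5.live = "ru"  ["ru"]
16. n5.fin = "kk"  ["kk"]
17. n8.pre = -2  [S₀.pre - 27]
18. n8.off = false  [S₀.off == true]
19. n9.lab = 17  [terminal]
20. n10.val = 11  [terminal]
21. n11.lab = 27  [terminal]
22. n8.live = "kr"  ["kr"]
23. n8.fin = "wz"  ["wz"]
24. n12.lab = 5  [terminal]
25. n4.live = "q"  [if S₀.off then S₂.live else "q"]
26. n4.fin = "wzru"  [S₂.fin ++ S₁.live]
27. n13.pre = 27  [27]
28. n13.off = false  [A.hot == true]
29. n14.pre = 18  [S₀.pre * 3 - 63]
30. n14.off = true  [S₀.pre > 26]
31. n15.lab = -4  [terminal]
32. n16.lab = 28  [terminal]
33. n17.lab = 28  [terminal]
34. n14.live = "mv"  ["mv"]
35. n14.fin = "mp"  ["mp"]
36. n18.lab = 5  [terminal]
37. n13.live = "mvr"  [S₁.live ++ "r"]
38. n13.fin = "mvu"  [S₁.live ++ "u"]
39. n1.fin = "mvrrq"  [S₂.live ++ S₀.live]
40. n1.pre = false  [A.hot == true]
41. n1.mk = "mvurq"  [S₂.fin ++ S₀.live]
42. n0.live = "mvurqy"  [A.mk ++ "y"]
43. n0.fin = "mvrrqmvurq"  [A.fin ++ A.mk]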